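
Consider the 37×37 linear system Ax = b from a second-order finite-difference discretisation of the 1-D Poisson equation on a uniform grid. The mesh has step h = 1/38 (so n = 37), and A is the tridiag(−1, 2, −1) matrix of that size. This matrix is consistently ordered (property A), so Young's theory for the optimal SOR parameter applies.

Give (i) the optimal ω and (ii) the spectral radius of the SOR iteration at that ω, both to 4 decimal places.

ω* = 1.8474, ρ_SOR = 0.8474

ρ_J = max_k |cos(kπ/38)| = cos(π/38) = 0.9966
1 − cos²(π/38) = sin²(π/38) ⇒ √(1−ρ_J²) = sin(π/38) = 0.08258.
ω* = 2/(1+0.08258) = 1.8474
and ρ(B_{ω*}) = 1.8474 − 1 = 0.8474.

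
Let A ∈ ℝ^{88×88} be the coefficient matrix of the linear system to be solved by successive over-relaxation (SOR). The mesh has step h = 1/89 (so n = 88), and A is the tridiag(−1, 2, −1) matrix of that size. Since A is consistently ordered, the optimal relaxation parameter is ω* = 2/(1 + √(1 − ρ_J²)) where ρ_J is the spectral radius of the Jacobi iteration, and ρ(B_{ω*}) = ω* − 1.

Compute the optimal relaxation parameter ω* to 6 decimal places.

spectrum of D⁻¹(L+U) = {cos(kπ/89) : 1≤k≤88}; ρ_J = cos(π/89) = 0.999377.
√(1 − cos²(π/89)) = sin(π/89) ≈ 0.0352915.
So ω* = 2/1.0352915 = 1.931823 (Young).
and ρ(B_{ω*}) = 1.931823 − 1 = 0.931823.

ω* = 1.931823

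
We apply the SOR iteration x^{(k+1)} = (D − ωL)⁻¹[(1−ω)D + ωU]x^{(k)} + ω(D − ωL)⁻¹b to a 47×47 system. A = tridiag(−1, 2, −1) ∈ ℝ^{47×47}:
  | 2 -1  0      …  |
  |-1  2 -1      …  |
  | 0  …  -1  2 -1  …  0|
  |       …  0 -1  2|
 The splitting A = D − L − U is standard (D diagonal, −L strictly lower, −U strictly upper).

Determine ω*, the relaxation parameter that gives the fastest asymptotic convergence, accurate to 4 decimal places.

ω* = 1.8772

spectrum of D⁻¹(L+U) = {cos(kπ/48) : 1≤k≤47}; ρ_J = cos(π/48) = 0.9979.
√(1−ρ_J²) = |sin(π/48)| = 0.06540
ω* = 2/(1 + 0.06540) = 2/1.06540 = 1.8772.
Hence ρ(B_{ω*}) = 1.8772 − 1 = 0.8772.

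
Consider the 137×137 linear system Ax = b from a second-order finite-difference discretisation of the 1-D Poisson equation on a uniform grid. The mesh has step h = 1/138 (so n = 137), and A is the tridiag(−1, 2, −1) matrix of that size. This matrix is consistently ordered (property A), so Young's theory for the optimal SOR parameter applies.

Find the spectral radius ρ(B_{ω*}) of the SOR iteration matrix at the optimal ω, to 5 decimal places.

ρ_SOR = 0.95549

½·tridiag(1,0,1) at n=137: λ_k = cos(kπ/138); max |λ| at k=1 ⇒ ρ_J = cos(π/138) ≈ 0.99974.
√(1−ρ_J²) simplifies to sin(π/138) = 0.022763.
Then 2/(1+√(1−ρ_J²)) = 2/(1+0.022763); ω* = 2/1.022763 = 1.95549.
At ω = 1.95549 every |λ(B_ω)| = ω−1, so ρ_SOR = 0.95549.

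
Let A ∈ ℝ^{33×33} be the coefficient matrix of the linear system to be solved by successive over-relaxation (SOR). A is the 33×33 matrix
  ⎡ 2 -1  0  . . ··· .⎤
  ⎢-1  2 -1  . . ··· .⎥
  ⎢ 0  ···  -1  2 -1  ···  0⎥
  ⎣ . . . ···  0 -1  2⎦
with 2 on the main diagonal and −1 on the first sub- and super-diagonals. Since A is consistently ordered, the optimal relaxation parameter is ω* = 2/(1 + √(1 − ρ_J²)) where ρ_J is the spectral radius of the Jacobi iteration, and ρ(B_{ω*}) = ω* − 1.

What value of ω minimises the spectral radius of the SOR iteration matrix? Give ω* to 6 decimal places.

ω* = 1.831052

ρ_J = max_k |cos(kπ/34)| = cos(π/34) = 0.995734
1 − cos²(π/34) = sin²(π/34) ⇒ √(1−ρ_J²) = sin(π/34) = 0.0922684.
ω* = 2 / (1 + 0.0922684) = 2 / 1.0922684 ≈ 1.831052.
ρ(B_{ω*}) = ω*−1 = 0.831052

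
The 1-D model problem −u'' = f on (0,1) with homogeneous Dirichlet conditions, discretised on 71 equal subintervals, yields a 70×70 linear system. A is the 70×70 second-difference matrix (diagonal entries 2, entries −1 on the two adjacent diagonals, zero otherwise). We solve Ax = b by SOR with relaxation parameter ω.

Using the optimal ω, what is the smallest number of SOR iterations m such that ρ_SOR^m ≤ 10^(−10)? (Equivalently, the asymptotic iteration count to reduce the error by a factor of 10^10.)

m = 261

B_J for the 70×70 system has eigenvalues cos(kπ/71); ρ_J = cos(π/71) = 0.9990212.
root = sin(π/71) = 0.0442333  (since 1−cos² = sin²).
ω* = 2/(1+0.0442333) = 1.9152808
ρ_SOR = ω* − 1 ≈ 0.9152808.
(0.9152808)^m ≤ 10^{−10}  ⇒  m·ln(0.9152808) ≤ −10·ln10  ⇒  m ≥ 260.108  ⇒  m = 261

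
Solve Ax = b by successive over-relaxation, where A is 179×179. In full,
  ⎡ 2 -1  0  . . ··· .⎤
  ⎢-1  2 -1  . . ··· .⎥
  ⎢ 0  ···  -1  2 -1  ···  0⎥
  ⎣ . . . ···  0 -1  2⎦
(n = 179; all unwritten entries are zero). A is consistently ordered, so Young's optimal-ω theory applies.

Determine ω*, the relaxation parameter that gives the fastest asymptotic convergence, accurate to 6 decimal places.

spectrum of D⁻¹(L+U) = {cos(kπ/180) : 1≤k≤179}; ρ_J = cos(π/180) = 0.999848.
√(1−ρ_J²) = |sin(π/180)| = 0.0174524
ω* = 2/(1 + 0.0174524) = 2/1.0174524 = 1.965694.
and ρ(B_{ω*}) = 1.965694 − 1 = 0.965694.

ω* = 1.965694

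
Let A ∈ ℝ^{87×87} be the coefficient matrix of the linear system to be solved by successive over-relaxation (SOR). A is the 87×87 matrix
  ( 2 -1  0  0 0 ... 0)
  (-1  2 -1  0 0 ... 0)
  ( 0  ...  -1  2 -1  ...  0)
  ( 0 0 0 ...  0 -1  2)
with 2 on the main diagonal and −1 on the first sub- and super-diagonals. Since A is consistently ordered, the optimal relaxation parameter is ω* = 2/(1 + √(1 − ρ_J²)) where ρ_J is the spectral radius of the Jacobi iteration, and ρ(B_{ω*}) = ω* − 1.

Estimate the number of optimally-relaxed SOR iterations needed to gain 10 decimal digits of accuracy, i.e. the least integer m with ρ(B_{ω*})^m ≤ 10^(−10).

m = 323

B_J for the 87×87 system has eigenvalues cos(kπ/88); ρ_J = cos(π/88) = 0.9993628.
root = sin(π/88) = 0.0356923  (since 1−cos² = sin²).
ω* = 2/(1 + 0.0356923) = 2/1.0356923 = 1.9310755.
and ρ(B_{ω*}) = 1.9310755 − 1 = 0.9310755.
ρ_SOR^m ≤ 10^(−10) ⇔ m ≥ 10·ln10/(−ln 0.9310755) = 23.0259/0.0714149 = 322.424; m = ⌈322.424⌉ = 323.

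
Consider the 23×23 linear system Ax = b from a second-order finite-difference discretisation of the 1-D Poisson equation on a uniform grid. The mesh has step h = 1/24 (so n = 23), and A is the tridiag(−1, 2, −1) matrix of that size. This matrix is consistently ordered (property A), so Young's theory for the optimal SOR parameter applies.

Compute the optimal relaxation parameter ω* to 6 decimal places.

ω* = 1.769088

spectrum of D⁻¹(L+U) = {cos(kπ/24) : 1≤k≤23}; ρ_J = cos(π/24) = 0.991445.
√(1−ρ_J²) simplifies to sin(π/24) = 0.1305262.
So ω* = 2/1.1305262 = 1.769088 (Young).
and ρ(B_{ω*}) = 1.769088 − 1 = 0.769088.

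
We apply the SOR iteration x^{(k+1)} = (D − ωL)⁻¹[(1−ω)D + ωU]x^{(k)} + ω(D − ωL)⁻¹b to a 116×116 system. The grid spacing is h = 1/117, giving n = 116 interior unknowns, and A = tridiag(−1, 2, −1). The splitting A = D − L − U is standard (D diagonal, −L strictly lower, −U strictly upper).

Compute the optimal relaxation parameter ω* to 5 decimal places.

ω* = 1.94771

n=116: λ(B_J) = 1 − λ(A)/2 = cos(kπ/117); k=1 gives ρ_J = 0.99964.
1 − cos²(π/117) = sin²(π/117) ⇒ √(1−ρ_J²) = sin(π/117) = 0.026848.
Young: ω* = 2/(1+√(1−ρ_J²)) = 2/(1+0.026848) = 2/1.026848 = 1.94771.
ρ_SOR = ω* − 1 ≈ 0.94771.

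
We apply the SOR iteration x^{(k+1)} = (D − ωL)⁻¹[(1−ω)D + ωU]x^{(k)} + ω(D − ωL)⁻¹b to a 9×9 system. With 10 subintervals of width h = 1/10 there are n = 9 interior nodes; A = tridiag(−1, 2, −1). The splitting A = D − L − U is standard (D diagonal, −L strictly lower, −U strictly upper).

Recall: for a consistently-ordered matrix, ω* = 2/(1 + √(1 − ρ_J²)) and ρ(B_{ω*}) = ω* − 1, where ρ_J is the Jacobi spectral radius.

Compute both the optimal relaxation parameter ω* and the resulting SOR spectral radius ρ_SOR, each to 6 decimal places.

ω* = 1.527864, ρ_SOR = 0.527864

½·tridiag(1,0,1) at n=9: λ_k = cos(kπ/10); max |λ| at k=1 ⇒ ρ_J = cos(π/10) ≈ 0.951057.
root = sin(π/10) = 0.3090170  (since 1−cos² = sin²).
ω* = 2/(1+0.3090170) = 1.527864
ρ(B_{ω*}) = ω*−1 = 0.527864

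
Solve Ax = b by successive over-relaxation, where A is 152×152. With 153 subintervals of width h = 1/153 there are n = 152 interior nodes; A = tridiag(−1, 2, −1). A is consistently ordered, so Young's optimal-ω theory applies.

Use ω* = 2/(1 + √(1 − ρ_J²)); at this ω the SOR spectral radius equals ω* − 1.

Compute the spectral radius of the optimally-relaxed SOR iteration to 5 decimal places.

ρ_J = max_k |cos(kπ/153)| = cos(π/153) = 0.99979
root = sin(π/153) = 0.020532  (since 1−cos² = sin²).
ω* = 2 / (1 + 0.020532) = 2 / 1.020532 ≈ 1.95976.
ρ_SOR = ω* − 1 = 1.95976 − 1 = 0.95976.

ρ_SOR = 0.95976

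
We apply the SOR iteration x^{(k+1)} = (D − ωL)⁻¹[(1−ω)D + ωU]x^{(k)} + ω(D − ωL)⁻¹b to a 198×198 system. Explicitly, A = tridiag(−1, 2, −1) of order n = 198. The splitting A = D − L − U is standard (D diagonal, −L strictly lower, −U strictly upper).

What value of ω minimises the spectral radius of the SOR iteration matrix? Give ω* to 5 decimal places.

ω* = 1.96892

[ρ_J] n=198: ρ(B_J) = cos(π/(n+1)) = cos(π/199) = 0.99988.
√(1−ρ_J²) simplifies to sin(π/199) = 0.015786.
ω* = 2/(1 + 0.015786) = 2/1.015786 = 1.96892.
[ρ_SOR] ω* − 1 = 0.96892.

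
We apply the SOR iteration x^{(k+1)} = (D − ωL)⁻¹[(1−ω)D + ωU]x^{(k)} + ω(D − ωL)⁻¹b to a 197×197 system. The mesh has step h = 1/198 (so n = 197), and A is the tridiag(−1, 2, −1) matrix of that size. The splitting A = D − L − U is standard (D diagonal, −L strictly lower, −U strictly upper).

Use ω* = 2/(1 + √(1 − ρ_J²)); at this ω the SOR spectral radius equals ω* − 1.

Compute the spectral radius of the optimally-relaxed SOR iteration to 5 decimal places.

B_J for the 197×197 system has eigenvalues cos(kπ/198); ρ_J = cos(π/198) = 0.99987.
√(1−ρ_J²) = |sin(π/198)| = 0.015866
ω* = 2 / (1 + 0.015866) = 2 / 1.015866 ≈ 1.96876.
Hence ρ(B_{ω*}) = 1.96876 − 1 = 0.96876.

ρ_SOR = 0.96876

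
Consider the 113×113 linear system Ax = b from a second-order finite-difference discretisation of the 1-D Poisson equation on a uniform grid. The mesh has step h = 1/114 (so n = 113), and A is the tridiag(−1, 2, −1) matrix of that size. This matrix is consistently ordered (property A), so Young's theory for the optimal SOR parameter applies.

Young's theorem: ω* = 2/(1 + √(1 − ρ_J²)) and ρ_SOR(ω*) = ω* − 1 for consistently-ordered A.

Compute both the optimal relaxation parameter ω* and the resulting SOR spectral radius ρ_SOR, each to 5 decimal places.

ρ_J = max_k |cos(kπ/114)| = cos(π/114) = 0.99962
√(1 − cos²(π/114)) = sin(π/114) ≈ 0.027554.
So ω* = 2/1.027554 = 1.94637 (Young).
[ρ_SOR] ω* − 1 = 0.94637.

ω* = 1.94637, ρ_SOR = 0.94637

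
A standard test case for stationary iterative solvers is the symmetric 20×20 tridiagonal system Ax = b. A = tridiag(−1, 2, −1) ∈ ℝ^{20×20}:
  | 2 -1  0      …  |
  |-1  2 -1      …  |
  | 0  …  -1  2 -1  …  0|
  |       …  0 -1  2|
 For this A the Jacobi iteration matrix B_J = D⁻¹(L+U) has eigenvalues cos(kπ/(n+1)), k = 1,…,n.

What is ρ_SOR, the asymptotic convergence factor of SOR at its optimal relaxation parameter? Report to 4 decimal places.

ρ_SOR = 0.7406

B_J for the 20×20 system has eigenvalues cos(kπ/21); ρ_J = cos(π/21) = 0.9888.
1 − cos²(π/21) = sin²(π/21) ⇒ √(1−ρ_J²) = sin(π/21) = 0.14904.
ω* = 2/(1 + 0.14904) = 2/1.14904 = 1.7406.
Hence ρ(B_{ω*}) = 1.7406 − 1 = 0.7406.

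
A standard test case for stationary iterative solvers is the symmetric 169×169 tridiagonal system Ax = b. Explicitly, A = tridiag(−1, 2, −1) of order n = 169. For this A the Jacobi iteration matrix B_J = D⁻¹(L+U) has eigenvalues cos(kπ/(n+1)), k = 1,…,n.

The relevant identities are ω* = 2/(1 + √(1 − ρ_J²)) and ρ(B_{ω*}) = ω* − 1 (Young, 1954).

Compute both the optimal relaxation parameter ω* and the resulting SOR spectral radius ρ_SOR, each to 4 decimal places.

ω* = 1.9637, ρ_SOR = 0.9637

[ρ_J] n=169: ρ(B_J) = cos(π/(n+1)) = cos(π/170) = 0.9998.
1 − cos²(π/170) = sin²(π/170) ⇒ √(1−ρ_J²) = sin(π/170) = 0.01848.
ω* = 2/(1 + 0.01848) = 2/1.01848 = 1.9637.
and ρ(B_{ω*}) = 1.9637 − 1 = 0.9637.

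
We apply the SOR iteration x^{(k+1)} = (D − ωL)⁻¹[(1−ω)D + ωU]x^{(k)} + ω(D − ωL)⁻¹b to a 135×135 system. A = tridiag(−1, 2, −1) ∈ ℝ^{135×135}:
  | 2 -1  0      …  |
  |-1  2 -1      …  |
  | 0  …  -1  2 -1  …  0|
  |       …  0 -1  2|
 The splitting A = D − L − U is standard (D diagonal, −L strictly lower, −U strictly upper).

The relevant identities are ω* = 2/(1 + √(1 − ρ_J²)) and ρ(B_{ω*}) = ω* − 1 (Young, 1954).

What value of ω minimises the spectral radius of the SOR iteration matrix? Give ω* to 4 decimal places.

ω* = 1.9548

With n=135, ρ(Jacobi) = cos(π/136) = 0.9997.
√(1 − cos²(π/136)) = sin(π/136) ≈ 0.02310.
ω* = 2 / (1 + 0.02310) = 2 / 1.02310 ≈ 1.9548.
Hence ρ(B_{ω*}) = 1.9548 − 1 = 0.9548.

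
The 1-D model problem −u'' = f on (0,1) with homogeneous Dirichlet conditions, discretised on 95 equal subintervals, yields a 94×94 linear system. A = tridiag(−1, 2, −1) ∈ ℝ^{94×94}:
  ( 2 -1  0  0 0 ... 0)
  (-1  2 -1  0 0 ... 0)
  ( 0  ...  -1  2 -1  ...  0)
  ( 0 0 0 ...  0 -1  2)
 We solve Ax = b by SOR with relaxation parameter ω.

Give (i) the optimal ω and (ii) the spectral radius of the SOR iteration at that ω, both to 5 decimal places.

ω* = 1.93599, ρ_SOR = 0.93599

[ρ_J] n=94: ρ(B_J) = cos(π/(n+1)) = cos(π/95) = 0.99945.
√(1−ρ_J²) = |sin(π/95)| = 0.033063
[ω*] 2 ÷ (1 + 0.033063) = 2 ÷ 1.033063 = 1.93599.
ρ_SOR = ω* − 1 = 1.93599 − 1 = 0.93599.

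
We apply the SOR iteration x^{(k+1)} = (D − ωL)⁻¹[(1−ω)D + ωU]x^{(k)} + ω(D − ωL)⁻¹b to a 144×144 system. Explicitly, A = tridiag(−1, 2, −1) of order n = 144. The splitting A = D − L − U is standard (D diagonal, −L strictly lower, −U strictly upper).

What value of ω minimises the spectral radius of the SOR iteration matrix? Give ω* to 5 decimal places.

ρ_J = max_k |cos(kπ/145)| = cos(π/145) = 0.99977
1 − cos²(π/145) = sin²(π/145) ⇒ √(1−ρ_J²) = sin(π/145) = 0.021664.
[ω*] 2 ÷ (1 + 0.021664) = 2 ÷ 1.021664 = 1.95759.
Hence ρ(B_{ω*}) = 1.95759 − 1 = 0.95759.

ω* = 1.95759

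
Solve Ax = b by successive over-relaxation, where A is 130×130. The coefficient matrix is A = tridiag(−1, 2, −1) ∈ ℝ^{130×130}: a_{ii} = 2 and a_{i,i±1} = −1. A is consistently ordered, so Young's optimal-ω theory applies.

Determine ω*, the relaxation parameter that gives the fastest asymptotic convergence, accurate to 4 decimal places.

ω* = 1.9532

B_J for the 130×130 system has eigenvalues cos(kπ/131); ρ_J = cos(π/131) = 0.9997.
root = sin(π/131) = 0.02398  (since 1−cos² = sin²).
Then 2/(1+√(1−ρ_J²)) = 2/(1+0.02398); ω* = 2/1.02398 = 1.9532.
ρ_SOR = ω* − 1 = 1.9532 − 1 = 0.9532.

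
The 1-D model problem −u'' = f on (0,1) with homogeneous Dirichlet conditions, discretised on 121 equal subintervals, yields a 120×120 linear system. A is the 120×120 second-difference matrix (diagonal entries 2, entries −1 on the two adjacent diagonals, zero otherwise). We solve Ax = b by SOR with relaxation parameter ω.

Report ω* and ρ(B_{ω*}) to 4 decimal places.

ω* = 1.9494, ρ_SOR = 0.9494

spectrum of D⁻¹(L+U) = {cos(kπ/121) : 1≤k≤120}; ρ_J = cos(π/121) = 0.9997.
√(1−ρ_J²) = |sin(π/121)| = 0.02596
ω* = 2 / (1 + 0.02596) = 2 / 1.02596 ≈ 1.9494.
[ρ_SOR] ω* − 1 = 0.9494.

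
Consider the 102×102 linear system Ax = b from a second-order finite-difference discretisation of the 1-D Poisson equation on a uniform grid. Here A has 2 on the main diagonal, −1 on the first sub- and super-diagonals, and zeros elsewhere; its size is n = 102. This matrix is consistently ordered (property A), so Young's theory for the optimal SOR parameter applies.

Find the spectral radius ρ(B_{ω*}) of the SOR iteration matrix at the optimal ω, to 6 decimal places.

ρ_SOR = 0.940813

spectrum of D⁻¹(L+U) = {cos(kπ/103) : 1≤k≤102}; ρ_J = cos(π/103) = 0.999535.
√(1 − cos²(π/103)) = sin(π/103) ≈ 0.0304962.
Then 2/(1+√(1−ρ_J²)) = 2/(1+0.0304962); ω* = 2/1.0304962 = 1.940813.
At ω = 1.940813 every |λ(B_ω)| = ω−1, so ρ_SOR = 0.940813.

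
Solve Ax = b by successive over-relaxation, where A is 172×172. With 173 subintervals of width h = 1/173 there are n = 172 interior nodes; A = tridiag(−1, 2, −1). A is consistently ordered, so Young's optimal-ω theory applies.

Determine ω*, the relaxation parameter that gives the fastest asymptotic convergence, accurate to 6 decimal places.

½·tridiag(1,0,1) at n=172: λ_k = cos(kπ/173); max |λ| at k=1 ⇒ ρ_J = cos(π/173) ≈ 0.999835.
√(1 − cos²(π/173)) = sin(π/173) ≈ 0.0181585.
ω* = 2/(1 + 0.0181585) = 2/1.0181585 = 1.964331.
ρ_SOR = ω* − 1 ≈ 0.964331.

ω* = 1.964331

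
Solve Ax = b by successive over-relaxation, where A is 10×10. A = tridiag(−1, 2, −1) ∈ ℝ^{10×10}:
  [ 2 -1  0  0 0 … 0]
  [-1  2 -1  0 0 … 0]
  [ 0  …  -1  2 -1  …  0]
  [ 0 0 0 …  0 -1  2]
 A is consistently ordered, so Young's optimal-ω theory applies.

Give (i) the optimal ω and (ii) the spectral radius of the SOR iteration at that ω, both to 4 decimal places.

[ρ_J] n=10: ρ(B_J) = cos(π/(n+1)) = cos(π/11) = 0.9595.
√(1 − cos²(π/11)) = sin(π/11) ≈ 0.28173.
Young: ω* = 2/(1+√(1−ρ_J²)) = 2/(1+0.28173) = 2/1.28173 = 1.5604.
Hence ρ(B_{ω*}) = 1.5604 − 1 = 0.5604.

ω* = 1.5604, ρ_SOR = 0.5604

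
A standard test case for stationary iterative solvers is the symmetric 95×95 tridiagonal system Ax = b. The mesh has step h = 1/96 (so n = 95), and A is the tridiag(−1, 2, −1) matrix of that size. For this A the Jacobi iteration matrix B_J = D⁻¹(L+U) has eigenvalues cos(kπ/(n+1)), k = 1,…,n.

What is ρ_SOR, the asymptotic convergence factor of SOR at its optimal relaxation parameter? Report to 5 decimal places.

ρ_SOR = 0.93664

spectrum of D⁻¹(L+U) = {cos(kπ/96) : 1≤k≤95}; ρ_J = cos(π/96) = 0.99946.
1 − cos²(π/96) = sin²(π/96) ⇒ √(1−ρ_J²) = sin(π/96) = 0.032719.
[ω*] 2 ÷ (1 + 0.032719) = 2 ÷ 1.032719 = 1.93664.
and ρ(B_{ω*}) = 1.93664 − 1 = 0.93664.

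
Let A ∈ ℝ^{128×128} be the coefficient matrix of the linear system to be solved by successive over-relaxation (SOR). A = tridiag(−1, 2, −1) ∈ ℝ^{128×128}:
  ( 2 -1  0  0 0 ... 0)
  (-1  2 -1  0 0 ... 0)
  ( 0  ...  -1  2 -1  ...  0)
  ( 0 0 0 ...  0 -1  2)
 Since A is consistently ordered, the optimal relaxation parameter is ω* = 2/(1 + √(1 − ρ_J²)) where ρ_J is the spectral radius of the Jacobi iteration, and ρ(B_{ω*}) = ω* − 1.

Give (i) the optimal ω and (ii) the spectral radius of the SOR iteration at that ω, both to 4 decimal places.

ω* = 1.9525, ρ_SOR = 0.9525

B_J for the 128×128 system has eigenvalues cos(kπ/129); ρ_J = cos(π/129) = 0.9997.
√(1−ρ_J²) = |sin(π/129)| = 0.02435
Then 2/(1+√(1−ρ_J²)) = 2/(1+0.02435); ω* = 2/1.02435 = 1.9525.
Hence ρ(B_{ω*}) = 1.9525 − 1 = 0.9525.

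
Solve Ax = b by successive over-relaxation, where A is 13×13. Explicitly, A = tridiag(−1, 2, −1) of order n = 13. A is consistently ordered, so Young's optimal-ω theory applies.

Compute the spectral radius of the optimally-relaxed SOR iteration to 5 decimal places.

ρ_SOR = 0.63596

½·tridiag(1,0,1) at n=13: λ_k = cos(kπ/14); max |λ| at k=1 ⇒ ρ_J = cos(π/14) ≈ 0.97493.
√(1 − cos²(π/14)) = sin(π/14) ≈ 0.222521.
Then 2/(1+√(1−ρ_J²)) = 2/(1+0.222521); ω* = 2/1.222521 = 1.63596.
ρ(B_{ω*}) = ω*−1 = 0.63596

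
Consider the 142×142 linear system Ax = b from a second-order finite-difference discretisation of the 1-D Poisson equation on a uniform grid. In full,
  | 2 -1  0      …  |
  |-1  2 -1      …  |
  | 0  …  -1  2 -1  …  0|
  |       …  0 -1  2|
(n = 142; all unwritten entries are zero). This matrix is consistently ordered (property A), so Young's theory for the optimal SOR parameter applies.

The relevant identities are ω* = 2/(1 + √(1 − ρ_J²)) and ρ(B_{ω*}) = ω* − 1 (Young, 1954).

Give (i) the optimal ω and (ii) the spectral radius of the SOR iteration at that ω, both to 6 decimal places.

ω* = 1.957010, ρ_SOR = 0.957010

½·tridiag(1,0,1) at n=142: λ_k = cos(kπ/143); max |λ| at k=1 ⇒ ρ_J = cos(π/143) ≈ 0.999759.
√(1−ρ_J²) = |sin(π/143)| = 0.0219674
Young: ω* = 2/(1+√(1−ρ_J²)) = 2/(1+0.0219674) = 2/1.0219674 = 1.957010.
Hence ρ(B_{ω*}) = 1.957010 − 1 = 0.957010.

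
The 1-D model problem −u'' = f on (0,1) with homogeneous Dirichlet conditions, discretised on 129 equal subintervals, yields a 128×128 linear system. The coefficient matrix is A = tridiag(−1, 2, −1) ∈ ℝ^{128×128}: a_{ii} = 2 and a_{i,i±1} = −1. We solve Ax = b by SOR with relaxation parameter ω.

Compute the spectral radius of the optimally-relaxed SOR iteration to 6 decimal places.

ρ_SOR = 0.952456

n=128: λ(B_J) = 1 − λ(A)/2 = cos(kπ/129); k=1 gives ρ_J = 0.999703.
√(1−ρ_J²) simplifies to sin(π/129) = 0.0243510.
So ω* = 2/1.0243510 = 1.952456 (Young).
Hence ρ(B_{ω*}) = 1.952456 − 1 = 0.952456.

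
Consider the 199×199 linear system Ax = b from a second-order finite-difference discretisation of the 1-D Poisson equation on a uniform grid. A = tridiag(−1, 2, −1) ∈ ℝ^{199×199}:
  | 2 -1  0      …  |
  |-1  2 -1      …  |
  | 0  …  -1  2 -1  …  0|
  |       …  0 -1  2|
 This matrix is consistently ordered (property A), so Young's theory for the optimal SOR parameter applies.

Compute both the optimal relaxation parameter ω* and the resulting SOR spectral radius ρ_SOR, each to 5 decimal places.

[ρ_J] n=199: ρ(B_J) = cos(π/(n+1)) = cos(π/200) = 0.99988.
√(1−ρ_J²) = |sin(π/200)| = 0.015707
ω* = 2/(1+0.015707) = 1.96907
ρ_SOR = ω* − 1 = 1.96907 − 1 = 0.96907.

ω* = 1.96907, ρ_SOR = 0.96907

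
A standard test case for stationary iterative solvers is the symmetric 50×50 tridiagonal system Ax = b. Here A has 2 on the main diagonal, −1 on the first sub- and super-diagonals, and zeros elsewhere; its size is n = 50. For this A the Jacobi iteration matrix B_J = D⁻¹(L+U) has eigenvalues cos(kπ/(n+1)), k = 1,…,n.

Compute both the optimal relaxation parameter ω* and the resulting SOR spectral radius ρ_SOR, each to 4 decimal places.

ω* = 1.8840, ρ_SOR = 0.8840

½·tridiag(1,0,1) at n=50: λ_k = cos(kπ/51); max |λ| at k=1 ⇒ ρ_J = cos(π/51) ≈ 0.9981.
√(1−ρ_J²) simplifies to sin(π/51) = 0.06156.
So ω* = 2/1.06156 = 1.8840 (Young).
ρ(B_{ω*}) = ω*−1 = 0.8840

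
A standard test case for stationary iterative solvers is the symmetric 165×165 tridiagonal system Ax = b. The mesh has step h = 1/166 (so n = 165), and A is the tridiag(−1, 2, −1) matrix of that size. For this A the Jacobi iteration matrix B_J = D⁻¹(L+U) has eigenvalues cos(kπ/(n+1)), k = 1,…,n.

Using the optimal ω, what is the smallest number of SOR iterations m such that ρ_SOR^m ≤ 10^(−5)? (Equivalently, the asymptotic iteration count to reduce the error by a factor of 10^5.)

m = 305

n=165: λ(B_J) = 1 − λ(A)/2 = cos(kπ/166); k=1 gives ρ_J = 0.9998209.
√(1−ρ_J²) = |sin(π/166)| = 0.0189241
So ω* = 2/1.0189241 = 1.9628547 (Young).
Hence ρ(B_{ω*}) = 1.9628547 − 1 = 0.9628547.
For 5 digits: m = 5·ln10 / (−ln 0.9628547) = 11.5129/0.0378528 = 304.149; round up → m = 305.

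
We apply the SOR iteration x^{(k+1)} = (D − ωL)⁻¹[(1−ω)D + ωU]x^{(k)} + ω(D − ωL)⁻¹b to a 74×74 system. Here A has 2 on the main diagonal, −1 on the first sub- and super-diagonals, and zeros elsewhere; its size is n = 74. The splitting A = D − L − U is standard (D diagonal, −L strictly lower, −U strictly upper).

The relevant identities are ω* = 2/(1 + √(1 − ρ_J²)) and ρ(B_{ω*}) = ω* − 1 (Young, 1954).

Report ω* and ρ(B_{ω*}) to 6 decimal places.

ρ_J = max_k |cos(kπ/75)| = cos(π/75) = 0.999123
√(1−ρ_J²) simplifies to sin(π/75) = 0.0418757.
[ω*] 2 ÷ (1 + 0.0418757) = 2 ÷ 1.0418757 = 1.919615.
and ρ(B_{ω*}) = 1.919615 − 1 = 0.919615.

ω* = 1.919615, ρ_SOR = 0.919615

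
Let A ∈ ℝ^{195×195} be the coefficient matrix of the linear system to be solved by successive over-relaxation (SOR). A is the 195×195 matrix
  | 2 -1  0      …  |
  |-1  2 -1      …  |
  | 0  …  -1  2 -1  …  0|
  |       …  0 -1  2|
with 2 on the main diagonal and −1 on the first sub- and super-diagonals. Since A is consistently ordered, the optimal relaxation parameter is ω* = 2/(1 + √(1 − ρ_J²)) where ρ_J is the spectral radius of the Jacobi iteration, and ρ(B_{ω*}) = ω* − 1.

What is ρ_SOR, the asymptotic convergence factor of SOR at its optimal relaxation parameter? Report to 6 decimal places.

ρ_SOR = 0.968450

B_J for the 195×195 system has eigenvalues cos(kπ/196); ρ_J = cos(π/196) = 0.999872.
root = sin(π/196) = 0.0160278  (since 1−cos² = sin²).
So ω* = 2/1.0160278 = 1.968450 (Young).
[ρ_SOR] ω* − 1 = 0.968450.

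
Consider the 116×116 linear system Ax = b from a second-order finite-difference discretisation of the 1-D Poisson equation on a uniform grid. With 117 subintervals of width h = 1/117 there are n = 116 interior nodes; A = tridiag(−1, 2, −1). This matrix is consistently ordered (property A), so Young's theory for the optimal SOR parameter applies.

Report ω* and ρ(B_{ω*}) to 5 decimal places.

½·tridiag(1,0,1) at n=116: λ_k = cos(kπ/117); max |λ| at k=1 ⇒ ρ_J = cos(π/117) ≈ 0.99964.
1 − cos²(π/117) = sin²(π/117) ⇒ √(1−ρ_J²) = sin(π/117) = 0.026848.
Young: ω* = 2/(1+√(1−ρ_J²)) = 2/(1+0.026848) = 2/1.026848 = 1.94771.
Hence ρ(B_{ω*}) = 1.94771 − 1 = 0.94771.

ω* = 1.94771, ρ_SOR = 0.94771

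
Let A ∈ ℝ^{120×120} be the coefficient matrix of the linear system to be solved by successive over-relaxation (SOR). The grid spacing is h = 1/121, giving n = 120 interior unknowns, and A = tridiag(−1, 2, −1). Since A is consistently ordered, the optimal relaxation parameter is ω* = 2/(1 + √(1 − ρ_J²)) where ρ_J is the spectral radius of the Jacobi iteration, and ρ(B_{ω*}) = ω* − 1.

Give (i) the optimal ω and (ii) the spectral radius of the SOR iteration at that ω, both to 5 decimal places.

ω* = 1.94939, ρ_SOR = 0.94939

n=120: λ(B_J) = 1 − λ(A)/2 = cos(kπ/121); k=1 gives ρ_J = 0.99966.
√(1 − cos²(π/121)) = sin(π/121) ≈ 0.025961.
Young: ω* = 2/(1+√(1−ρ_J²)) = 2/(1+0.025961) = 2/1.025961 = 1.94939.
ρ_SOR = ω* − 1 ≈ 0.94939.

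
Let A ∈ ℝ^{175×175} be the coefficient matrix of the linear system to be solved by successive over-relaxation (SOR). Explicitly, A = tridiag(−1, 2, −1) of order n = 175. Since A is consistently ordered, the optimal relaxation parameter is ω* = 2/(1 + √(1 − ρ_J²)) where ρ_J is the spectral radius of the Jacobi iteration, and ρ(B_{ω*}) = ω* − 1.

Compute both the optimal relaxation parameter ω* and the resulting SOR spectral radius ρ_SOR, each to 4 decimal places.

ω* = 1.9649, ρ_SOR = 0.9649

ρ_J = max_k |cos(kπ/176)| = cos(π/176) = 0.9998
1 − cos²(π/176) = sin²(π/176) ⇒ √(1−ρ_J²) = sin(π/176) = 0.01785.
ω* = 2/(1 + 0.01785) = 2/1.01785 = 1.9649.
[ρ_SOR] ω* − 1 = 0.9649.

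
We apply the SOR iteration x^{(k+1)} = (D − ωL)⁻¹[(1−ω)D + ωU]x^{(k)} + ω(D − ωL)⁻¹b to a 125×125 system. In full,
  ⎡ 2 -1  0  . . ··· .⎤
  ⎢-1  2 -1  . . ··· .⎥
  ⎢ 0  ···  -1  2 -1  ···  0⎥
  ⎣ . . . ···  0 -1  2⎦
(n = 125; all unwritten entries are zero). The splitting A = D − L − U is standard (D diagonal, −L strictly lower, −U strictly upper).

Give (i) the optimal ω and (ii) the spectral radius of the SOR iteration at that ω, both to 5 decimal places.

ω* = 1.95135, ρ_SOR = 0.95135

spectrum of D⁻¹(L+U) = {cos(kπ/126) : 1≤k≤125}; ρ_J = cos(π/126) = 0.99969.
root = sin(π/126) = 0.024931  (since 1−cos² = sin²).
So ω* = 2/1.024931 = 1.95135 (Young).
Hence ρ(B_{ω*}) = 1.95135 − 1 = 0.95135.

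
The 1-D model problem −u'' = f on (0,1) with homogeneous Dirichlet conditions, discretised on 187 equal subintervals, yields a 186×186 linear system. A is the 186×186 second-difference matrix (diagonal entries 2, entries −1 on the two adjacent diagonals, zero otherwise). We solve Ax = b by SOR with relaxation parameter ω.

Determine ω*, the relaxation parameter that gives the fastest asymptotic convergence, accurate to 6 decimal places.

With n=186, ρ(Jacobi) = cos(π/187) = 0.999859.
√(1 − cos²(π/187)) = sin(π/187) ≈ 0.0167992.
[ω*] 2 ÷ (1 + 0.0167992) = 2 ÷ 1.0167992 = 1.966957.
At ω = 1.966957 every |λ(B_ω)| = ω−1, so ρ_SOR = 0.966957.

ω* = 1.966957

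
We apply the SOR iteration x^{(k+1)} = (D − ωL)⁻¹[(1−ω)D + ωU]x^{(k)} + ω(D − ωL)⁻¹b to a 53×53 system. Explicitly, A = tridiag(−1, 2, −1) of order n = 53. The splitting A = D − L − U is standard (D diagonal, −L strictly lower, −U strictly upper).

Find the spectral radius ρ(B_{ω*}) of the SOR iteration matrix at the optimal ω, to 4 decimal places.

ρ_J = max_k |cos(kπ/54)| = cos(π/54) = 0.9983
root = sin(π/54) = 0.05814  (since 1−cos² = sin²).
ω* = 2/(1 + 0.05814) = 2/1.05814 = 1.8901.
ρ(B_{ω*}) = ω*−1 = 0.8901

ρ_SOR = 0.8901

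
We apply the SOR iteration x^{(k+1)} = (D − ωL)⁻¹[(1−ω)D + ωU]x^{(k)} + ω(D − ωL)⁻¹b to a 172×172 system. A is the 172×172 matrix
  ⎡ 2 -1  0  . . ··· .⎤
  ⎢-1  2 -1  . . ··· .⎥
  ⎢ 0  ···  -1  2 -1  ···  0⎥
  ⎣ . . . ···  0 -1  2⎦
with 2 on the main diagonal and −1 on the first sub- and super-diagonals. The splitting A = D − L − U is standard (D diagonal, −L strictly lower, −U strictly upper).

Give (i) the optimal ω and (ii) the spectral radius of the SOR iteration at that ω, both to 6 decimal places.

ω* = 1.964331, ρ_SOR = 0.964331

B_J for the 172×172 system has eigenvalues cos(kπ/173); ρ_J = cos(π/173) = 0.999835.
√(1−ρ_J²) simplifies to sin(π/173) = 0.0181585.
Then 2/(1+√(1−ρ_J²)) = 2/(1+0.0181585); ω* = 2/1.0181585 = 1.964331.
[ρ_SOR] ω* − 1 = 0.964331.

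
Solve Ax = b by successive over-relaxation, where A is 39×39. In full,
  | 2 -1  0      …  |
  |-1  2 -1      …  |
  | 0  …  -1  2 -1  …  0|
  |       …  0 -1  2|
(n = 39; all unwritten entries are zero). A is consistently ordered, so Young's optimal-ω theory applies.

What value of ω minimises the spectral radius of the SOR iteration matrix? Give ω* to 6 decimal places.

½·tridiag(1,0,1) at n=39: λ_k = cos(kπ/40); max |λ| at k=1 ⇒ ρ_J = cos(π/40) ≈ 0.996917.
√(1−ρ_J²) = |sin(π/40)| = 0.0784591
Young: ω* = 2/(1+√(1−ρ_J²)) = 2/(1+0.0784591) = 2/1.0784591 = 1.854498.
At ω = 1.854498 every |λ(B_ω)| = ω−1, so ρ_SOR = 0.854498.

ω* = 1.854498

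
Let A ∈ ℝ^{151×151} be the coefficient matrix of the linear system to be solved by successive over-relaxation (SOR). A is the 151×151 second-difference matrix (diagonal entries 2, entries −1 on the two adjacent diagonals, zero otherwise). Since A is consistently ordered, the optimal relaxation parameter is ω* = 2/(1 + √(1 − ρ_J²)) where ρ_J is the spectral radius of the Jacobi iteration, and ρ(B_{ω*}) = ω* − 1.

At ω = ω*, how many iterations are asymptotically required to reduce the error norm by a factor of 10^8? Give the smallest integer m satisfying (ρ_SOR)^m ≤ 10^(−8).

B_J for the 151×151 system has eigenvalues cos(kπ/152); ρ_J = cos(π/152) = 0.9997864.
√(1−ρ_J²) simplifies to sin(π/152) = 0.0206669.
So ω* = 2/1.0206669 = 1.9595031 (Young).
ρ(B_{ω*}) = ω*−1 = 0.9595031
ρ_SOR^m ≤ 10^(−8) ⇔ m ≥ 8·ln10/(−ln 0.9595031) = 18.4207/0.0413397 = 445.593; m = ⌈445.593⌉ = 446.

m = 446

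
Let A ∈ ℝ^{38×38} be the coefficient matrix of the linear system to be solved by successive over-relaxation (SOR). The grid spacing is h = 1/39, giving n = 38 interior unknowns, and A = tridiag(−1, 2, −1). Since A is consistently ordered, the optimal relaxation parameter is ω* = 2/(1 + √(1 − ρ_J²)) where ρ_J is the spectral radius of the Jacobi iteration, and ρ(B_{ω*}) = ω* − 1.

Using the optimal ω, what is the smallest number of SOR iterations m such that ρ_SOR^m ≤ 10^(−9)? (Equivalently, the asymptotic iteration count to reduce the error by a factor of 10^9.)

m = 129

B_J for the 38×38 system has eigenvalues cos(kπ/39); ρ_J = cos(π/39) = 0.9967573.
root = sin(π/39) = 0.0804666  (since 1−cos² = sin²).
[ω*] 2 ÷ (1 + 0.0804666) = 2 ÷ 1.0804666 = 1.8510521.
Hence ρ(B_{ω*}) = 1.8510521 − 1 = 0.8510521.
For 9 digits: m = 9·ln10 / (−ln 0.8510521) = 20.7233/0.161282 = 128.491; round up → m = 129.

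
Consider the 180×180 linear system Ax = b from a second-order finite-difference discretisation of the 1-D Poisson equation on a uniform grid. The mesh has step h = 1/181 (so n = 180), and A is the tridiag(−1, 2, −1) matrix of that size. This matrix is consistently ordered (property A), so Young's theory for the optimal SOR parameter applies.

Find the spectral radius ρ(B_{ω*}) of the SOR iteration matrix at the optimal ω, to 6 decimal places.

ρ_SOR = 0.965880

n=180: λ(B_J) = 1 − λ(A)/2 = cos(kπ/181); k=1 gives ρ_J = 0.999849.
√(1−ρ_J²) = |sin(π/181)| = 0.0173560
ω* = 2/(1+0.0173560) = 1.965880
ρ(B_{ω*}) = ω*−1 = 0.965880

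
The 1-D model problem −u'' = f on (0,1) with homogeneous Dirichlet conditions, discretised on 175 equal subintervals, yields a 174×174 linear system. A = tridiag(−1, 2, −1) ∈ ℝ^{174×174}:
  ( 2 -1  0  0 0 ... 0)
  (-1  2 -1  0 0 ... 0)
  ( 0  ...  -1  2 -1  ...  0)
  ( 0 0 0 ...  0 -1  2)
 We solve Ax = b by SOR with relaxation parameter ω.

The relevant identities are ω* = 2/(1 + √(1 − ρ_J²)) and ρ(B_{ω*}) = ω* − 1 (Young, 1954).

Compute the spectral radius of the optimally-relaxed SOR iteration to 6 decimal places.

ρ_SOR = 0.964731

½·tridiag(1,0,1) at n=174: λ_k = cos(kπ/175); max |λ| at k=1 ⇒ ρ_J = cos(π/175) ≈ 0.999839.
√(1 − cos²(π/175)) = sin(π/175) ≈ 0.0179510.
Then 2/(1+√(1−ρ_J²)) = 2/(1+0.0179510); ω* = 2/1.0179510 = 1.964731.
Hence ρ(B_{ω*}) = 1.964731 − 1 = 0.964731.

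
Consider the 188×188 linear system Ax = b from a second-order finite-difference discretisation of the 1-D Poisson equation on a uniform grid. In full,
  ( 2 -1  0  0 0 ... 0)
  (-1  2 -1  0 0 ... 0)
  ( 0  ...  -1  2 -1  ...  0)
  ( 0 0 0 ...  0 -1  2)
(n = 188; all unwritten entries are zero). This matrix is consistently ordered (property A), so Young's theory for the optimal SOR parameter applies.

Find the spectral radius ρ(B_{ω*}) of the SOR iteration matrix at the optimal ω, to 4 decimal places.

ρ_J = max_k |cos(kπ/189)| = cos(π/189) = 0.9999
√(1−ρ_J²) simplifies to sin(π/189) = 0.01662.
[ω*] 2 ÷ (1 + 0.01662) = 2 ÷ 1.01662 = 1.9673.
At ω = 1.9673 every |λ(B_ω)| = ω−1, so ρ_SOR = 0.9673.

ρ_SOR = 0.9673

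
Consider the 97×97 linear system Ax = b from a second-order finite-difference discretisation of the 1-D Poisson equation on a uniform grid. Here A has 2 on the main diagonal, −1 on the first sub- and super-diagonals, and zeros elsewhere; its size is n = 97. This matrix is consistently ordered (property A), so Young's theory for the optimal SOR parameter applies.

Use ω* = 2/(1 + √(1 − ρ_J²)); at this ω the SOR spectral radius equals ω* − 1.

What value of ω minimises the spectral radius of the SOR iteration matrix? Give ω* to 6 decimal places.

½·tridiag(1,0,1) at n=97: λ_k = cos(kπ/98); max |λ| at k=1 ⇒ ρ_J = cos(π/98) ≈ 0.999486.
√(1−ρ_J²) = |sin(π/98)| = 0.0320516
ω* = 2/(1 + 0.0320516) = 2/1.0320516 = 1.937888.
[ρ_SOR] ω* − 1 = 0.937888.

ω* = 1.937888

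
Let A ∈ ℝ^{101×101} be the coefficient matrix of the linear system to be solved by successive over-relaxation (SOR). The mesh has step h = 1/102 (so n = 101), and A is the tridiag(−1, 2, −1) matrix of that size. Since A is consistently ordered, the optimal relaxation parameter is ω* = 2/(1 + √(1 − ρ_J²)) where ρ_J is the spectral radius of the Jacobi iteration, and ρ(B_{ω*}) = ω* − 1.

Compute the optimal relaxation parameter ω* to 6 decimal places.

ω* = 1.940250

B_J for the 101×101 system has eigenvalues cos(kπ/102); ρ_J = cos(π/102) = 0.999526.
root = sin(π/102) = 0.0307951  (since 1−cos² = sin²).
ω* = 2 / (1 + 0.0307951) = 2 / 1.0307951 ≈ 1.940250.
[ρ_SOR] ω* − 1 = 0.940250.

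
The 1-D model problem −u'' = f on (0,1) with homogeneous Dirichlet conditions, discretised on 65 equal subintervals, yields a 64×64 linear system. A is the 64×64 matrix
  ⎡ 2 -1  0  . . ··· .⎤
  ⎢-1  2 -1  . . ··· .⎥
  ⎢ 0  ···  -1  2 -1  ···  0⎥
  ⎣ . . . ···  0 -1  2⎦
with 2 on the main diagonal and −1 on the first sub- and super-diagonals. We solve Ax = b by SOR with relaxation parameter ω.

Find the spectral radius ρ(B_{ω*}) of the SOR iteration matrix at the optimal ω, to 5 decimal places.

ρ_SOR = 0.90783

With n=64, ρ(Jacobi) = cos(π/65) = 0.99883.
√(1−ρ_J²) simplifies to sin(π/65) = 0.048313.
Young: ω* = 2/(1+√(1−ρ_J²)) = 2/(1+0.048313) = 2/1.048313 = 1.90783.
and ρ(B_{ω*}) = 1.90783 − 1 = 0.90783.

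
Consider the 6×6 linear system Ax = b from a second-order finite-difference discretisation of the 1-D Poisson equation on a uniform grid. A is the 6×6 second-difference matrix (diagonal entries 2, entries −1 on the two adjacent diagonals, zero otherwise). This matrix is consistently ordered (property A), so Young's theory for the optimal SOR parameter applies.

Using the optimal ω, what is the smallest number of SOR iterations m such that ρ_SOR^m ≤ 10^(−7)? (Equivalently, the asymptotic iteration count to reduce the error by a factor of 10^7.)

m = 18

½·tridiag(1,0,1) at n=6: λ_k = cos(kπ/7); max |λ| at k=1 ⇒ ρ_J = cos(π/7) ≈ 0.9009689.
√(1−ρ_J²) simplifies to sin(π/7) = 0.4338837.
Then 2/(1+√(1−ρ_J²)) = 2/(1+0.4338837); ω* = 2/1.4338837 = 1.3948133.
At ω = 1.3948133 every |λ(B_ω)| = ω−1, so ρ_SOR = 0.3948133.
m ≥ 7·ln10 / (−ln 0.3948133) = 17.344; smallest integer m = 18.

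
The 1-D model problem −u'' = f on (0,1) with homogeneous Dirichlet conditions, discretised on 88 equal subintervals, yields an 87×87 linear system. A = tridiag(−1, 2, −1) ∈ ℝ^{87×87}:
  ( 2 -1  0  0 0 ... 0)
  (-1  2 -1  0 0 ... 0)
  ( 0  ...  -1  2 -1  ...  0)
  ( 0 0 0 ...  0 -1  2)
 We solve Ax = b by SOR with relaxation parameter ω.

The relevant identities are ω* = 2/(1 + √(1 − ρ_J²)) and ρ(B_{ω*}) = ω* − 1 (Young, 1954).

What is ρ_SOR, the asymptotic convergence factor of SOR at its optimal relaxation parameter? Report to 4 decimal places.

½·tridiag(1,0,1) at n=87: λ_k = cos(kπ/88); max |λ| at k=1 ⇒ ρ_J = cos(π/88) ≈ 0.9994.
root = sin(π/88) = 0.03569  (since 1−cos² = sin²).
ω* = 2/(1+0.03569) = 1.9311
and ρ(B_{ω*}) = 1.9311 − 1 = 0.9311.

ρ_SOR = 0.9311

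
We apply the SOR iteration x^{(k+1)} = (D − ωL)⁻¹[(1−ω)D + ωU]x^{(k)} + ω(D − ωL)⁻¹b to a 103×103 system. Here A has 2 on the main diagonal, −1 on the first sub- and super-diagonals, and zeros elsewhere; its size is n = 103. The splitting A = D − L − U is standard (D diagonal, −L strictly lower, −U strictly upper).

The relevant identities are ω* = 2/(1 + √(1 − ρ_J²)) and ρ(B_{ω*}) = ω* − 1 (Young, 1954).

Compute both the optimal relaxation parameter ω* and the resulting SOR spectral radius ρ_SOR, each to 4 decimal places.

½·tridiag(1,0,1) at n=103: λ_k = cos(kπ/104); max |λ| at k=1 ⇒ ρ_J = cos(π/104) ≈ 0.9995.
root = sin(π/104) = 0.03020  (since 1−cos² = sin²).
So ω* = 2/1.03020 = 1.9414 (Young).
ρ_SOR = ω* − 1 = 1.9414 − 1 = 0.9414.

ω* = 1.9414, ρ_SOR = 0.9414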